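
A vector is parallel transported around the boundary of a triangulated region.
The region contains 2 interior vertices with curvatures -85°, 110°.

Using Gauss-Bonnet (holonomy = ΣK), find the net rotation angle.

Holonomy = total enclosed curvature = (-85°) + 110° = 25°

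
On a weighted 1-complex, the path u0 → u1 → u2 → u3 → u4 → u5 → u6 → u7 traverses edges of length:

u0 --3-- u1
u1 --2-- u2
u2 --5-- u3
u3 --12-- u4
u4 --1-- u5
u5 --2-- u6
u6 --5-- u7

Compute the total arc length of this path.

Arc length = 3 + 2 + 5 + 12 + 1 + 2 + 5 = 30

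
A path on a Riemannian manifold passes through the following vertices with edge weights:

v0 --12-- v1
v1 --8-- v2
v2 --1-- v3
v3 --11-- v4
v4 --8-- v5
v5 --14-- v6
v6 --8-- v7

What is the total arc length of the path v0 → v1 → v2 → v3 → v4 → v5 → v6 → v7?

Arc length = 12 + 8 + 1 + 11 + 8 + 14 + 8 = 62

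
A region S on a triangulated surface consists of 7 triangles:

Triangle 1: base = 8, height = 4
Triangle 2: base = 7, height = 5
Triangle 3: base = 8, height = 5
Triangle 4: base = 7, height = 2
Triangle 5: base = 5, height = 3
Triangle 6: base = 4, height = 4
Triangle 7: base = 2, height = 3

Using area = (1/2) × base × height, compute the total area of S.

(1/2)×8×4 + (1/2)×7×5 + (1/2)×8×5 + (1/2)×7×2 + (1/2)×5×3 + (1/2)×4×4 + (1/2)×2×3 = 79.0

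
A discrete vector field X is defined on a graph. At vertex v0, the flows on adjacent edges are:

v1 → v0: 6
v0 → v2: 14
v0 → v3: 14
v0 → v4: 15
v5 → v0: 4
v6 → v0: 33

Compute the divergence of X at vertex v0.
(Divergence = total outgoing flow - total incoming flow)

Divergence = sum of outgoing flows = (-6) + 14 + 14 + 15 + (-4) + (-33) = 0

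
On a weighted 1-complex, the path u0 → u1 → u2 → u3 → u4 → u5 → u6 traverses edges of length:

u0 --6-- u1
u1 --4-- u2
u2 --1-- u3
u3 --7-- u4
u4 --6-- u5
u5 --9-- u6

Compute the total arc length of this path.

Arc length = 6 + 4 + 1 + 7 + 6 + 9 = 33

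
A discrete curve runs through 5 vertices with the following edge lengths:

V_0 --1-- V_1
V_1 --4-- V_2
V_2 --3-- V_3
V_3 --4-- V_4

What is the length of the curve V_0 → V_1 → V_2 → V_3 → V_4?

Arc length = 1 + 4 + 3 + 4 = 12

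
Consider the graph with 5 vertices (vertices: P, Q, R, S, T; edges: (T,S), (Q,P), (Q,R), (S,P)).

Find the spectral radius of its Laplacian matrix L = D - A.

Degrees: deg(P) = 2, deg(Q) = 2, deg(R) = 1, deg(S) = 2, deg(T) = 1.
L = D − A with rows/columns ordered (P, Q, R, S, T):
  [ 2, -1,  0, -1,  0]
  [-1,  2, -1,  0,  0]
  [ 0, -1,  1,  0,  0]
  [-1,  0,  0,  2, -1]
  [ 0,  0,  0, -1,  1]
Characteristic polynomial: det(λI − L) = λ(λ² − 3λ + 1)(λ² − 5λ + 5).
Roots: λ = 0; (λ² − 3λ + 1) = 0 ⇒ λ = (3 ± √5)/2 ≈ 0.382, 2.618; (λ² − 5λ + 5) = 0 ⇒ λ = (5 ± √5)/2 ≈ 1.382, 3.618.
(Check: the roots sum (with multiplicity) to 8, matching trace L = Σdeg = 2·4 = 8.)
Laplacian eigenvalues: [0.0, 0.382, 1.382, 2.618, 3.618]. Largest eigenvalue (spectral radius) = 3.618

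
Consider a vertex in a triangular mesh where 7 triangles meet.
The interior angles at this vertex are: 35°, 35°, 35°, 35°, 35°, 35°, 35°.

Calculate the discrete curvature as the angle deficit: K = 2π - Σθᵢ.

Sum of angles = 245°. K = 360° - 245° = 115°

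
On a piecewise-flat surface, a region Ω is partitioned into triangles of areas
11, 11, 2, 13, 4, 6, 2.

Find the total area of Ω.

11 + 11 + 2 + 13 + 4 + 6 + 2 = 49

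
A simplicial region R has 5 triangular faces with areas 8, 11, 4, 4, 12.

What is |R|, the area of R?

8 + 11 + 4 + 4 + 12 = 39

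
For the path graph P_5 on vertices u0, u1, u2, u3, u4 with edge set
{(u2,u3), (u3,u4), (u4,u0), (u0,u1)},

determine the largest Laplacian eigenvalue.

The path graph P_n has Laplacian eigenvalues λ_k = 2 − 2cos(kπ/n), k = 0, 1, …, n−1. Here n = 5:
k=0: 2 − 2cos(0) = 0.0; k=1: 2 − 2cos(π/5) = 0.382; k=2: 2 − 2cos(2π/5) = 1.382; k=3: 2 − 2cos(3π/5) = 2.618; k=4: 2 − 2cos(4π/5) = 3.618.
Laplacian eigenvalues: [0.0, 0.382, 1.382, 2.618, 3.618]. Largest eigenvalue (spectral radius) = 3.618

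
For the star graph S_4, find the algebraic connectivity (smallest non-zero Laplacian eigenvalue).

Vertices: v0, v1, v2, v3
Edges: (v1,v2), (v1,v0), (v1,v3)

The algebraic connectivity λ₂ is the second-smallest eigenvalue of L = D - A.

The star S_4 is the complete bipartite graph K_{1,3} (one hub of degree 3, 3 leaves of degree 1). The Laplacian spectrum of K_{p,q} is 0, p (multiplicity q−1), q (multiplicity p−1), p+q. With p = 1, q = 3: 0 once, 1 with multiplicity 2, and 4 once. (Check: trace L = sum of degrees = 6 = 2·1 + 4.)
Laplacian eigenvalues: [0.0, 1.0, 1.0, 4.0]. Algebraic connectivity (smallest non-zero eigenvalue) = 1.0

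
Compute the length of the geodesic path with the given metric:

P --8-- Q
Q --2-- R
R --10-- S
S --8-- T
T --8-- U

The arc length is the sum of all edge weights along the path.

Arc length = 8 + 2 + 10 + 8 + 8 = 36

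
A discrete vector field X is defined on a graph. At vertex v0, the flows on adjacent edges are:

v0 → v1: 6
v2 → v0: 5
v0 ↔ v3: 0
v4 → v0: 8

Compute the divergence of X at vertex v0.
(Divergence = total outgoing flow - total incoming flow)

Divergence = sum of outgoing flows = 6 + (-5) + 0 + (-8) = -7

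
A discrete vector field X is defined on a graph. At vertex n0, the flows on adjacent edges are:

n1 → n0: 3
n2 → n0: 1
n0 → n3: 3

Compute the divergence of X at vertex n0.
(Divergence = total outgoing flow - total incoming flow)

Divergence = sum of outgoing flows = (-3) + (-1) + 3 = -1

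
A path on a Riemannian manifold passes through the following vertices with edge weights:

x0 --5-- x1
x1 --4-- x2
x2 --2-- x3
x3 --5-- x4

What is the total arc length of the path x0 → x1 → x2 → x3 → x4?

Arc length = 5 + 4 + 2 + 5 = 16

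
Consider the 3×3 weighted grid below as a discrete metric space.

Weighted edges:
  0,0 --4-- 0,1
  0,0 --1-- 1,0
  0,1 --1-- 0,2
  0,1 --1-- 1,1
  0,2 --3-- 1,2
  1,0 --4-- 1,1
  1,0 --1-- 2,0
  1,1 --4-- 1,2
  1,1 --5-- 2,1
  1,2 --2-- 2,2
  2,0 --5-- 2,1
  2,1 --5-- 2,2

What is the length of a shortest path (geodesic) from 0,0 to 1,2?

Shortest path: 0,0 → 0,1 → 0,2 → 1,2, total weight = 8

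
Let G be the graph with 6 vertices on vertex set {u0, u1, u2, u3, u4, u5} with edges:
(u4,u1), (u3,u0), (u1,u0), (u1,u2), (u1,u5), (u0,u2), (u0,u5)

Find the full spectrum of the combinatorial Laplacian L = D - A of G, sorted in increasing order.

Degrees: deg(u0) = 4, deg(u1) = 4, deg(u2) = 2, deg(u3) = 1, deg(u4) = 1, deg(u5) = 2.
L = D − A with rows/columns ordered (u0, u1, u2, u3, u4, u5):
  [ 4, -1, -1, -1,  0, -1]
  [-1,  4, -1,  0, -1, -1]
  [-1, -1,  2,  0,  0,  0]
  [-1,  0,  0,  1,  0,  0]
  [ 0, -1,  0,  0,  1,  0]
  [-1, -1,  0,  0,  0,  2]
Characteristic polynomial: det(λI − L) = λ(λ² − 6λ + 4)(λ² − 6λ + 6)(λ − 2).
Roots: λ = 0; (λ² − 6λ + 4) = 0 ⇒ λ = 3 ± √5 ≈ 0.7639, 5.2361; (λ² − 6λ + 6) = 0 ⇒ λ = 3 ± √3 ≈ 1.2679, 4.7321; (λ − 2) = 0 ⇒ λ = 2.
(Check: the roots sum (with multiplicity) to 14, matching trace L = Σdeg = 2·7 = 14.)
Laplacian eigenvalues (increasing order): [0.0, 0.7639, 1.2679, 2.0, 4.7321, 5.2361]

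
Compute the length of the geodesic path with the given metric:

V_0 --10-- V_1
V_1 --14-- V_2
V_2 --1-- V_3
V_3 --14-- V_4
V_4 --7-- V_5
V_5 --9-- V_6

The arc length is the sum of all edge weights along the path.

Arc length = 10 + 14 + 1 + 14 + 7 + 9 = 55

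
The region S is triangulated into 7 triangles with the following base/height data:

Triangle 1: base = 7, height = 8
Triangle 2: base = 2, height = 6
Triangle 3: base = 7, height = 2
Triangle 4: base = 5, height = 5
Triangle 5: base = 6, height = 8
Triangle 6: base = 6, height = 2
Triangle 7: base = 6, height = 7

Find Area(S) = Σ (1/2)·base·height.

(1/2)×7×8 + (1/2)×2×6 + (1/2)×7×2 + (1/2)×5×5 + (1/2)×6×8 + (1/2)×6×2 + (1/2)×6×7 = 104.5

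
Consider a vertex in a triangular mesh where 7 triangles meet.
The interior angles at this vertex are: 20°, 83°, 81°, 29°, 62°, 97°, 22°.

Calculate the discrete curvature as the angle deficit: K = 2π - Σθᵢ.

Sum of angles = 394°. K = 360° - 394° = -34° = -17π/90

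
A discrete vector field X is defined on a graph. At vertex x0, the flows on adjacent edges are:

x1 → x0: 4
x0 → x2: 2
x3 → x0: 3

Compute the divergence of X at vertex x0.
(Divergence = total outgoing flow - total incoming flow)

Divergence = sum of outgoing flows = (-4) + 2 + (-3) = -5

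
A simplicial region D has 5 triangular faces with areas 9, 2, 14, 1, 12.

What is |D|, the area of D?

9 + 2 + 14 + 1 + 12 = 38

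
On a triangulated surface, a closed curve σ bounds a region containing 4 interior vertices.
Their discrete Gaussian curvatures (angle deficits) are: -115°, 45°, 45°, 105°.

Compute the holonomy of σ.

Holonomy = total enclosed curvature = (-115°) + 45° + 45° + 105° = 80°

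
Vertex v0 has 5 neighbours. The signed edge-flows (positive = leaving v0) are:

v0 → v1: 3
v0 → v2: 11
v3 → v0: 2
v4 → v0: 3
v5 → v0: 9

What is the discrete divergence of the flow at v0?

Divergence = sum of outgoing flows = 3 + 11 + (-2) + (-3) + (-9) = 0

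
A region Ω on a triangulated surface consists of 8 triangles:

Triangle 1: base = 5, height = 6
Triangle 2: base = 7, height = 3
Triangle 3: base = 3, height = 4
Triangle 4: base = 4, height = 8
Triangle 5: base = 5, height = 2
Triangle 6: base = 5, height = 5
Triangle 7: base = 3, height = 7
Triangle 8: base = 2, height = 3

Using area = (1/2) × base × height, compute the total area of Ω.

(1/2)×5×6 + (1/2)×7×3 + (1/2)×3×4 + (1/2)×4×8 + (1/2)×5×2 + (1/2)×5×5 + (1/2)×3×7 + (1/2)×2×3 = 78.5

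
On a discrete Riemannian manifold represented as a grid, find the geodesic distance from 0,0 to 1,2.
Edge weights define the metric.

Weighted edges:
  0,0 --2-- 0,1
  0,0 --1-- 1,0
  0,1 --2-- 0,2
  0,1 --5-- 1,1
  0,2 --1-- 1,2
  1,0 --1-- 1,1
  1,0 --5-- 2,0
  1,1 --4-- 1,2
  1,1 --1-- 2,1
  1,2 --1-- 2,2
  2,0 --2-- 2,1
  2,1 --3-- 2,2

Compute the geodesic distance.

Shortest path: 0,0 → 0,1 → 0,2 → 1,2, total weight = 5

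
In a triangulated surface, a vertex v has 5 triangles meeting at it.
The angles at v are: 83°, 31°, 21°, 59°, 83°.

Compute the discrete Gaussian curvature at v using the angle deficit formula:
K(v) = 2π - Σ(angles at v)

Sum of angles = 277°. K = 360° - 277° = 83° = 83π/180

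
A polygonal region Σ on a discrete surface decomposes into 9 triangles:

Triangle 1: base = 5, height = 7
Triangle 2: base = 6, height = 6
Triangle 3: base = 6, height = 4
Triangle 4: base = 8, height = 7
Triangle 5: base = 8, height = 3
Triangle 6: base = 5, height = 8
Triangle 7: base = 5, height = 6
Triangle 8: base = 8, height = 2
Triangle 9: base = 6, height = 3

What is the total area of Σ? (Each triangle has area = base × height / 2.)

(1/2)×5×7 + (1/2)×6×6 + (1/2)×6×4 + (1/2)×8×7 + (1/2)×8×3 + (1/2)×5×8 + (1/2)×5×6 + (1/2)×8×2 + (1/2)×6×3 = 139.5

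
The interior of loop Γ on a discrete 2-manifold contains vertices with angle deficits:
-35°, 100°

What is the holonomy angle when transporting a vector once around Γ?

Holonomy = total enclosed curvature = (-35°) + 100° = 65°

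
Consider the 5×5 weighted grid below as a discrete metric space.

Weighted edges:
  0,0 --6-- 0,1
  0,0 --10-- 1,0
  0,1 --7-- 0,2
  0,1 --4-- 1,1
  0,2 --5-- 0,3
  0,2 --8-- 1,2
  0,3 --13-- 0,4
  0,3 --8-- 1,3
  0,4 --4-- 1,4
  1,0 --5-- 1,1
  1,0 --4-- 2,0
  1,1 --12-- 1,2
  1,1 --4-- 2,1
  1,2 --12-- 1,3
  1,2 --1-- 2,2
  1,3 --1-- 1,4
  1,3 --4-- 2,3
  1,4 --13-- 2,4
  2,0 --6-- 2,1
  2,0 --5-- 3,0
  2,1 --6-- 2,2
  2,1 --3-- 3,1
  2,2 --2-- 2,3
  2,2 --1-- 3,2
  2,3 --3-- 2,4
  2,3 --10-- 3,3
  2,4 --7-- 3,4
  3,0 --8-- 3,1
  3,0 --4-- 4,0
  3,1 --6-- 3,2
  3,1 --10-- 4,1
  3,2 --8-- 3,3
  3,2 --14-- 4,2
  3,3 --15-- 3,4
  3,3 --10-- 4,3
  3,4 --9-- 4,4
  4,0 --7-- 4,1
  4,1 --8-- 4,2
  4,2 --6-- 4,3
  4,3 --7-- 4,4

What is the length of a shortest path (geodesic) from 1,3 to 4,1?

Shortest path: 1,3 → 2,3 → 2,2 → 3,2 → 3,1 → 4,1, total weight = 23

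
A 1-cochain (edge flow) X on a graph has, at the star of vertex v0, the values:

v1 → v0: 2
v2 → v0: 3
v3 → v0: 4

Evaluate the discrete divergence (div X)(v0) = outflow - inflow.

Divergence = sum of outgoing flows = (-2) + (-3) + (-4) = -9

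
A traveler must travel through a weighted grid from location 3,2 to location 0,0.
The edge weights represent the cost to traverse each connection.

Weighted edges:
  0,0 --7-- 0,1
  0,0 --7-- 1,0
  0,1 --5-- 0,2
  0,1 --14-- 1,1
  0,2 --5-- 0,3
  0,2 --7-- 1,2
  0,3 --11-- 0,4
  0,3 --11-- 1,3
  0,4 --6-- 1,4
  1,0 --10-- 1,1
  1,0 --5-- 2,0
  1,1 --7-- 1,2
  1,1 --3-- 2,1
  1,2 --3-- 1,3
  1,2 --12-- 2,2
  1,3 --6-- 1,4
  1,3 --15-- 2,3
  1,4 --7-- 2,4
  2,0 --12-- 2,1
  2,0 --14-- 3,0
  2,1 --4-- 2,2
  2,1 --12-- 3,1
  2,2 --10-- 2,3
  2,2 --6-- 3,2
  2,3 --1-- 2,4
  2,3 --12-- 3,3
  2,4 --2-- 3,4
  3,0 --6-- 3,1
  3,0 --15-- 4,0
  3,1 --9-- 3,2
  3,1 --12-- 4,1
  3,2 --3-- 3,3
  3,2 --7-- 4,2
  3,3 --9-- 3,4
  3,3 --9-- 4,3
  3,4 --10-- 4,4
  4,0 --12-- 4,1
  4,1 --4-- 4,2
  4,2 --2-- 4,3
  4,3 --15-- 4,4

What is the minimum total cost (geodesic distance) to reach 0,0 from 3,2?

Shortest path: 3,2 → 2,2 → 2,1 → 1,1 → 1,0 → 0,0, total weight = 30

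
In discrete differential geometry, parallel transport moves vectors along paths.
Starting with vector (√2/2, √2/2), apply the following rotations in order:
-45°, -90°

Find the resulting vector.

Total rotation: (-45°) + (-90°) = -135°. Final vector: (0, -1)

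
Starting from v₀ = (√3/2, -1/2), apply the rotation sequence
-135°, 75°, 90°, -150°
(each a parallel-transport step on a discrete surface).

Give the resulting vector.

Total rotation: (-135°) + 75° + 90° + (-150°) = -120°. Final vector: (-0.8660, -0.5000)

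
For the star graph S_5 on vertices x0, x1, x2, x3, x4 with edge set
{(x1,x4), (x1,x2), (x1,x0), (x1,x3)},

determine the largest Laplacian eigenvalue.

The star S_5 is the complete bipartite graph K_{1,4} (one hub of degree 4, 4 leaves of degree 1). The Laplacian spectrum of K_{p,q} is 0, p (multiplicity q−1), q (multiplicity p−1), p+q. With p = 1, q = 4: 0 once, 1 with multiplicity 3, and 5 once. (Check: trace L = sum of degrees = 8 = 3·1 + 5.)
Laplacian eigenvalues: [0.0, 1.0, 1.0, 1.0, 5.0]. Largest eigenvalue (spectral radius) = 5.0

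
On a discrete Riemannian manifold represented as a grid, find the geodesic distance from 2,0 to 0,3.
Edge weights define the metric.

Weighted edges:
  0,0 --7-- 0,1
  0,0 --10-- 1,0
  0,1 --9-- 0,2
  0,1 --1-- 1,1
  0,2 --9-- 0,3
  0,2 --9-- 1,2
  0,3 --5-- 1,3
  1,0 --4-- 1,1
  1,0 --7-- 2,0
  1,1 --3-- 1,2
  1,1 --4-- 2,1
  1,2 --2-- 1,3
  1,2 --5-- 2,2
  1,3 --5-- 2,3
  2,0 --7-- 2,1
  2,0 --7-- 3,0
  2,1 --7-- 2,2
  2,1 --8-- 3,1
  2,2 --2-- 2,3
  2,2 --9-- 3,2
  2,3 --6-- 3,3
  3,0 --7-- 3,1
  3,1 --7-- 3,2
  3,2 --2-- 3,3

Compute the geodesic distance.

Shortest path: 2,0 → 1,0 → 1,1 → 1,2 → 1,3 → 0,3, total weight = 21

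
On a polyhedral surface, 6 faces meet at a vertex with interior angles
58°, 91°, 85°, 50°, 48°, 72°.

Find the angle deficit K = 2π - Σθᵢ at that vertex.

Sum of angles = 404°. K = 360° - 404° = -44° = -11π/45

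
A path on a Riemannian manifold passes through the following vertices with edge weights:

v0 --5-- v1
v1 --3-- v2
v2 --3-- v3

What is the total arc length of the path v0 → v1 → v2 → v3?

Arc length = 5 + 3 + 3 = 11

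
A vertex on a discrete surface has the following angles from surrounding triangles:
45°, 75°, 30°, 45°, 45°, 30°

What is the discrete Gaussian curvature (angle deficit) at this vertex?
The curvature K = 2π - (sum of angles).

Sum of angles = 270°. K = 360° - 270° = 90°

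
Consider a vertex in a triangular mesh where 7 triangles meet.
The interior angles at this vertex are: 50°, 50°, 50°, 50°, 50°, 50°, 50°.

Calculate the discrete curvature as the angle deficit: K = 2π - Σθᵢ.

Sum of angles = 350°. K = 360° - 350° = 10° = π/18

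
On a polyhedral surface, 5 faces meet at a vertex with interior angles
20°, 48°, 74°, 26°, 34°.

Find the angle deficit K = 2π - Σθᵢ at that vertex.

Sum of angles = 202°. K = 360° - 202° = 158° = 79π/90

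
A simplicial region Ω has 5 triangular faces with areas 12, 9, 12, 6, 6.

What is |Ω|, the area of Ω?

12 + 9 + 12 + 6 + 6 = 45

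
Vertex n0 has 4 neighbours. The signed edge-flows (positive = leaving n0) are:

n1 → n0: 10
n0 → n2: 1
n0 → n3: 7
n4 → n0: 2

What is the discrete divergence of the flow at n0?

Divergence = sum of outgoing flows = (-10) + 1 + 7 + (-2) = -4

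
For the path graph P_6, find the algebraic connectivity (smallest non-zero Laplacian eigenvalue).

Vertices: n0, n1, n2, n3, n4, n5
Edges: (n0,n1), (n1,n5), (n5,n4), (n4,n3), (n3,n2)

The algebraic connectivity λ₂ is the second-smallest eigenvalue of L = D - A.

The path graph P_n has Laplacian eigenvalues λ_k = 2 − 2cos(kπ/n), k = 0, 1, …, n−1. Here n = 6:
k=0: 2 − 2cos(0) = 0.0; k=1: 2 − 2cos(π/6) = 0.2679; k=2: 2 − 2cos(π/3) = 1.0; k=3: 2 − 2cos(π/2) = 2.0; k=4: 2 − 2cos(2π/3) = 3.0; k=5: 2 − 2cos(5π/6) = 3.7321.
Laplacian eigenvalues: [0.0, 0.2679, 1.0, 2.0, 3.0, 3.7321]. Algebraic connectivity (smallest non-zero eigenvalue) = 0.2679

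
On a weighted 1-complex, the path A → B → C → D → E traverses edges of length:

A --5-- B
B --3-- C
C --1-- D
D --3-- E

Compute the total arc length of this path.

Arc length = 5 + 3 + 1 + 3 = 12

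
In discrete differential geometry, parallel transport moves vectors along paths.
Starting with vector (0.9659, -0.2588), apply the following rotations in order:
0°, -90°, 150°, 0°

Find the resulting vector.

Total rotation: 0° + (-90°) + 150° + 0° = 60°. Final vector: (0.7071, 0.7071)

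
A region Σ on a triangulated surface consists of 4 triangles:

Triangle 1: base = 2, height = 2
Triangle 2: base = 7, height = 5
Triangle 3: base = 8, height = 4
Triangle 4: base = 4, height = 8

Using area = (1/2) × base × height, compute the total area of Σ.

(1/2)×2×2 + (1/2)×7×5 + (1/2)×8×4 + (1/2)×4×8 = 51.5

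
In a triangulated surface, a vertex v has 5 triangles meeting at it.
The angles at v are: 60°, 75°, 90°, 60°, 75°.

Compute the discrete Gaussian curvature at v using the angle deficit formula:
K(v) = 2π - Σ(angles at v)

Sum of angles = 360°. K = 360° - 360° = 0°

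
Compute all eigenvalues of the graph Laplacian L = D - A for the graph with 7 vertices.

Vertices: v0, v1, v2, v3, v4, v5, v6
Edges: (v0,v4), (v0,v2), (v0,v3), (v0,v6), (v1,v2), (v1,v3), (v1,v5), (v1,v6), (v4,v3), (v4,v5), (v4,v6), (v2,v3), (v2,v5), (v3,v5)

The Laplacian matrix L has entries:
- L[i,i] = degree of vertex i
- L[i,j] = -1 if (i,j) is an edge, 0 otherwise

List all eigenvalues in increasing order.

Degrees: deg(v0) = 4, deg(v1) = 4, deg(v2) = 4, deg(v3) = 5, deg(v4) = 4, deg(v5) = 4, deg(v6) = 3.
L = D − A with rows/columns ordered (v0, v1, v2, v3, v4, v5, v6):
  [ 4,  0, -1, -1, -1,  0, -1]
  [ 0,  4, -1, -1,  0, -1, -1]
  [-1, -1,  4, -1,  0, -1,  0]
  [-1, -1, -1,  5, -1, -1,  0]
  [-1,  0,  0, -1,  4, -1, -1]
  [ 0, -1, -1, -1, -1,  4,  0]
  [-1, -1,  0,  0, -1,  0,  3]
Characteristic polynomial: det(λI − L) = λ(λ² − 8λ + 14)(λ² − 10λ + 23)(λ − 4)(λ − 6).
Roots: λ = 0; (λ² − 8λ + 14) = 0 ⇒ λ = 4 ± √2 ≈ 2.5858, 5.4142; (λ² − 10λ + 23) = 0 ⇒ λ = 5 ± √2 ≈ 3.5858, 6.4142; (λ − 4) = 0 ⇒ λ = 4; (λ − 6) = 0 ⇒ λ = 6.
(Check: the roots sum (with multiplicity) to 28, matching trace L = Σdeg = 2·14 = 28.)
Laplacian eigenvalues (increasing order): [0.0, 2.5858, 3.5858, 4.0, 5.4142, 6.0, 6.4142]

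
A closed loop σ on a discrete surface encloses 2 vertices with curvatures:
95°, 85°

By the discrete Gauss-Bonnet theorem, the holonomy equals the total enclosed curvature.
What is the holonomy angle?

Holonomy = total enclosed curvature = 95° + 85° = 180°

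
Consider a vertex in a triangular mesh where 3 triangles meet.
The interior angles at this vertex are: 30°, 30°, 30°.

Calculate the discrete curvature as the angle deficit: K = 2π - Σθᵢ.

Sum of angles = 90°. K = 360° - 90° = 270° = 3π/2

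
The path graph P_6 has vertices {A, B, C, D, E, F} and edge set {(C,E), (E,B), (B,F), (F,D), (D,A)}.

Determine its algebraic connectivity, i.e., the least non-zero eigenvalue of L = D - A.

The path graph P_n has Laplacian eigenvalues λ_k = 2 − 2cos(kπ/n), k = 0, 1, …, n−1. Here n = 6:
k=0: 2 − 2cos(0) = 0.0; k=1: 2 − 2cos(π/6) = 0.2679; k=2: 2 − 2cos(π/3) = 1.0; k=3: 2 − 2cos(π/2) = 2.0; k=4: 2 − 2cos(2π/3) = 3.0; k=5: 2 − 2cos(5π/6) = 3.7321.
Laplacian eigenvalues: [0.0, 0.2679, 1.0, 2.0, 3.0, 3.7321]. Algebraic connectivity (smallest non-zero eigenvalue) = 0.2679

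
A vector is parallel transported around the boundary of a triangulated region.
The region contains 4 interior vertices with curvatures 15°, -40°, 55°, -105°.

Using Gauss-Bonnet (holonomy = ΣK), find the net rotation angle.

Holonomy = total enclosed curvature = 15° + (-40°) + 55° + (-105°) = -75°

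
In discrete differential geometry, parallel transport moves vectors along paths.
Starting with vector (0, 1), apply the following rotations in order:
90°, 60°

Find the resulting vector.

Total rotation: 90° + 60° = 150°. Final vector: (-0.5000, -0.8660)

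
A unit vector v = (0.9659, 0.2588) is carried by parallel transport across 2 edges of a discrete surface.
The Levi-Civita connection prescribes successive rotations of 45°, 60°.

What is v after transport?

Total rotation: 45° + 60° = 105°. Final vector: (-0.5000, 0.8660)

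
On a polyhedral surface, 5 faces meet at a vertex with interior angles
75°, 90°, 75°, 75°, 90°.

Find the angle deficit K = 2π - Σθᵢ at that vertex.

Sum of angles = 405°. K = 360° - 405° = -45°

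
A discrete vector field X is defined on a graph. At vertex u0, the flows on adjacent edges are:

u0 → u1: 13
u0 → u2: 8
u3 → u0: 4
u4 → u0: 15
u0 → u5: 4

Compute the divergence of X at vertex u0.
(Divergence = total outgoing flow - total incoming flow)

Divergence = sum of outgoing flows = 13 + 8 + (-4) + (-15) + 4 = 6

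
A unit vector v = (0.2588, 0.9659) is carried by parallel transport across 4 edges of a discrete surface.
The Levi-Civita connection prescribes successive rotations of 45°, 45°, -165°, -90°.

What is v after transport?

Total rotation: 45° + 45° + (-165°) + (-90°) = -165°. Final vector: (0, -1)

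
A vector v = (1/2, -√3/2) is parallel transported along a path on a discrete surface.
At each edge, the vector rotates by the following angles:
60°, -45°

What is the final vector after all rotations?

Total rotation: 60° + (-45°) = 15°. Final vector: (0.7071, -0.7071)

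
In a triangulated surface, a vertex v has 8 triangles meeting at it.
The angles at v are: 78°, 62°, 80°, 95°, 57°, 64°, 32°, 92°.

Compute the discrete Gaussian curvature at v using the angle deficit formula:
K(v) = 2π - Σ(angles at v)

Sum of angles = 560°. K = 360° - 560° = -200° = -10π/9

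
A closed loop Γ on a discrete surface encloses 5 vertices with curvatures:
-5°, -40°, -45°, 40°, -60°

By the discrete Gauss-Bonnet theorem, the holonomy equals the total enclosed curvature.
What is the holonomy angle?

Holonomy = total enclosed curvature = (-5°) + (-40°) + (-45°) + 40° + (-60°) = -110°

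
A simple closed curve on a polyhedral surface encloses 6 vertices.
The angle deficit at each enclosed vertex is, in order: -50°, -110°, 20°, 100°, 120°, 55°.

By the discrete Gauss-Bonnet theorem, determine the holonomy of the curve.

Holonomy = total enclosed curvature = (-50°) + (-110°) + 20° + 100° + 120° + 55° = 135°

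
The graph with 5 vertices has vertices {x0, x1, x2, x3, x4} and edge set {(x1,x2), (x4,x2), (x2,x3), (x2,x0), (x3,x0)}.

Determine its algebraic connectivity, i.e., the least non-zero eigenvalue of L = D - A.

Degrees: deg(x0) = 2, deg(x1) = 1, deg(x2) = 4, deg(x3) = 2, deg(x4) = 1.
L = D − A with rows/columns ordered (x0, x1, x2, x3, x4):
  [ 2,  0, -1, -1,  0]
  [ 0,  1, -1,  0,  0]
  [-1, -1,  4, -1, -1]
  [-1,  0, -1,  2,  0]
  [ 0,  0, -1,  0,  1]
Characteristic polynomial: det(λI − L) = λ(λ − 1)²(λ − 3)(λ − 5).
Roots: λ = 0; (λ − 1) = 0 ⇒ λ = 1 (multiplicity 2); (λ − 3) = 0 ⇒ λ = 3; (λ − 5) = 0 ⇒ λ = 5.
(Check: the roots sum (with multiplicity) to 10, matching trace L = Σdeg = 2·5 = 10.)
Laplacian eigenvalues: [0.0, 1.0, 1.0, 3.0, 5.0]. Algebraic connectivity (smallest non-zero eigenvalue) = 1.0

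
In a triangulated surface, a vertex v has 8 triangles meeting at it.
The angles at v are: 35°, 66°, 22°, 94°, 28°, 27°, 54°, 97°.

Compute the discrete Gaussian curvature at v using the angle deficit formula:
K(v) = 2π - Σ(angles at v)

Sum of angles = 423°. K = 360° - 423° = -63° = -7π/20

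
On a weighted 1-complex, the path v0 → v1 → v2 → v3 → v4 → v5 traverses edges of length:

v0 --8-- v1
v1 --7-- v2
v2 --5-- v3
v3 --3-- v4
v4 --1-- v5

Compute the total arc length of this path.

Arc length = 8 + 7 + 5 + 3 + 1 = 24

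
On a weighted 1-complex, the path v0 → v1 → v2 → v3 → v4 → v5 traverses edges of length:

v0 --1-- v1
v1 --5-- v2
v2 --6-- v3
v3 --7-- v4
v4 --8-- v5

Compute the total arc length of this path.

Arc length = 1 + 5 + 6 + 7 + 8 = 27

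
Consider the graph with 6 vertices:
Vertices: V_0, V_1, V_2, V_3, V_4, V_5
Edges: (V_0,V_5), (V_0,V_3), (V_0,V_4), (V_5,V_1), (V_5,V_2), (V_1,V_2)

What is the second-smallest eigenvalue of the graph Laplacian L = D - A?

Degrees: deg(V_0) = 3, deg(V_1) = 2, deg(V_2) = 2, deg(V_3) = 1, deg(V_4) = 1, deg(V_5) = 3.
L = D − A with rows/columns ordered (V_0, V_1, V_2, V_3, V_4, V_5):
  [ 3,  0,  0, -1, -1, -1]
  [ 0,  2, -1,  0,  0, -1]
  [ 0, -1,  2,  0,  0, -1]
  [-1,  0,  0,  1,  0,  0]
  [-1,  0,  0,  0,  1,  0]
  [-1, -1, -1,  0,  0,  3]
Characteristic polynomial: det(λI − L) = λ(λ² − 5λ + 2)(λ − 1)(λ − 3)².
Roots: λ = 0; (λ² − 5λ + 2) = 0 ⇒ λ = (5 ± √17)/2 ≈ 0.4384, 4.5616; (λ − 1) = 0 ⇒ λ = 1; (λ − 3) = 0 ⇒ λ = 3 (multiplicity 2).
(Check: the roots sum (with multiplicity) to 12, matching trace L = Σdeg = 2·6 = 12.)
Laplacian eigenvalues: [0.0, 0.4384, 1.0, 3.0, 3.0, 4.5616]. Algebraic connectivity (smallest non-zero eigenvalue) = 0.4384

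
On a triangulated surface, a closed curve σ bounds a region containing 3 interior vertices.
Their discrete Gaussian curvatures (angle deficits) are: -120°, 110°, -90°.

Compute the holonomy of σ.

Holonomy = total enclosed curvature = (-120°) + 110° + (-90°) = -100°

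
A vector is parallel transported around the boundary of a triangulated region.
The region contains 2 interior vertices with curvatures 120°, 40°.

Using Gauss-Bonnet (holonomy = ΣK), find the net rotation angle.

Holonomy = total enclosed curvature = 120° + 40° = 160°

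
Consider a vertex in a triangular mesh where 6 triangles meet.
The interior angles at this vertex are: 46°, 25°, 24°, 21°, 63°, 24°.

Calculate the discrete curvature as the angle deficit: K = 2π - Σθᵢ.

Sum of angles = 203°. K = 360° - 203° = 157° = 157π/180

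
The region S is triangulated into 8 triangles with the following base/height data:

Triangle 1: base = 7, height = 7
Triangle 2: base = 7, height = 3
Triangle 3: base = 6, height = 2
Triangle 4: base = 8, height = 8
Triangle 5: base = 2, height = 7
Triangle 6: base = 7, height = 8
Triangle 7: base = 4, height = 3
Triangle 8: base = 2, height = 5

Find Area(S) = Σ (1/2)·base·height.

(1/2)×7×7 + (1/2)×7×3 + (1/2)×6×2 + (1/2)×8×8 + (1/2)×2×7 + (1/2)×7×8 + (1/2)×4×3 + (1/2)×2×5 = 119.0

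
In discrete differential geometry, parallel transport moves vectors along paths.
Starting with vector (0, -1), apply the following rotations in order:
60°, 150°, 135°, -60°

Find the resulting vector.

Total rotation: 60° + 150° + 135° + (-60°) = 285° ≡ -75° (mod 360°). Final vector: (-0.9659, -0.2588)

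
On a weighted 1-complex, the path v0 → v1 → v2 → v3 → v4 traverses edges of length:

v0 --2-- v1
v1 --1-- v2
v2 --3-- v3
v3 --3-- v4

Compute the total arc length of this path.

Arc length = 2 + 1 + 3 + 3 = 9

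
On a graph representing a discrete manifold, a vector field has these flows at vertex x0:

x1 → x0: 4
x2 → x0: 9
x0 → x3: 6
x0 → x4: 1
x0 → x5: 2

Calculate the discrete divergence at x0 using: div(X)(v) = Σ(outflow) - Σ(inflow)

Divergence = sum of outgoing flows = (-4) + (-9) + 6 + 1 + 2 = -4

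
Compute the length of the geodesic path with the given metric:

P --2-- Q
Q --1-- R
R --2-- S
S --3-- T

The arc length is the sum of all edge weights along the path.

Arc length = 2 + 1 + 2 + 3 = 8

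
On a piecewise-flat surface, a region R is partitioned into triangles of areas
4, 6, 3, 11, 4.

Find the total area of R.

4 + 6 + 3 + 11 + 4 = 28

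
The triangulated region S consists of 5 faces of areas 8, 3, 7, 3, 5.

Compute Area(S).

8 + 3 + 7 + 3 + 5 = 26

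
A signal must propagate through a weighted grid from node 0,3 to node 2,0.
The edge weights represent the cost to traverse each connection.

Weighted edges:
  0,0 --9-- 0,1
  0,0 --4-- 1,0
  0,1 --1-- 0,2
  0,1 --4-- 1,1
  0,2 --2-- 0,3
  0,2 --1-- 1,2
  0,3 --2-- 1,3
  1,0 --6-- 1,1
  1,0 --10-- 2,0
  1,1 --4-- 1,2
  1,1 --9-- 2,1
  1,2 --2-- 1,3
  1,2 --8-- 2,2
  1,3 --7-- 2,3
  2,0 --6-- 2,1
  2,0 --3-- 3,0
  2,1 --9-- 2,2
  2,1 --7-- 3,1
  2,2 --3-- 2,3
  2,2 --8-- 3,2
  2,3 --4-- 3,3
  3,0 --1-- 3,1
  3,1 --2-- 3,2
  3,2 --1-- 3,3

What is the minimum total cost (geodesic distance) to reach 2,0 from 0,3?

Shortest path: 0,3 → 1,3 → 2,3 → 3,3 → 3,2 → 3,1 → 3,0 → 2,0, total weight = 20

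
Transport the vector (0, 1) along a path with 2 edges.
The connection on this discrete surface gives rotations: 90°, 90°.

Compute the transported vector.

Total rotation: 90° + 90° = 180°. Final vector: (0, -1)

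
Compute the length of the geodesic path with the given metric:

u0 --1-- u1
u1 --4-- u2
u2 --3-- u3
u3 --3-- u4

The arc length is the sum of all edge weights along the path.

Arc length = 1 + 4 + 3 + 3 = 11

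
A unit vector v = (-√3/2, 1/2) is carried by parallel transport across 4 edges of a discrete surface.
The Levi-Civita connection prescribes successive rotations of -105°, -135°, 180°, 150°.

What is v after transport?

Total rotation: (-105°) + (-135°) + 180° + 150° = 90°. Final vector: (-0.5000, -0.8660)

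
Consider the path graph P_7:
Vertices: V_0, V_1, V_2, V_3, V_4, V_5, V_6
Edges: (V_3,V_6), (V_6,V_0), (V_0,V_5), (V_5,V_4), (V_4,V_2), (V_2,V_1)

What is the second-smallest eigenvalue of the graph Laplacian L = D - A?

The path graph P_n has Laplacian eigenvalues λ_k = 2 − 2cos(kπ/n), k = 0, 1, …, n−1. Here n = 7:
k=0: 2 − 2cos(0) = 0.0; k=1: 2 − 2cos(π/7) = 0.1981; k=2: 2 − 2cos(2π/7) = 0.753; k=3: 2 − 2cos(3π/7) = 1.555; k=4: 2 − 2cos(4π/7) = 2.445; k=5: 2 − 2cos(5π/7) = 3.247; k=6: 2 − 2cos(6π/7) = 3.8019.
Laplacian eigenvalues: [0.0, 0.1981, 0.753, 1.555, 2.445, 3.247, 3.8019]. Algebraic connectivity (smallest non-zero eigenvalue) = 0.1981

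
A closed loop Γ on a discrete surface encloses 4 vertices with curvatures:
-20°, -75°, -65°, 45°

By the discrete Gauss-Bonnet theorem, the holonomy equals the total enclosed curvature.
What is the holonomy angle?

Holonomy = total enclosed curvature = (-20°) + (-75°) + (-65°) + 45° = -115°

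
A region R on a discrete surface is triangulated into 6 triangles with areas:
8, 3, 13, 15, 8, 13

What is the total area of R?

8 + 3 + 13 + 15 + 8 + 13 = 60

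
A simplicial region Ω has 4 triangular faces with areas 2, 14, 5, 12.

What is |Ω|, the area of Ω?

2 + 14 + 5 + 12 = 33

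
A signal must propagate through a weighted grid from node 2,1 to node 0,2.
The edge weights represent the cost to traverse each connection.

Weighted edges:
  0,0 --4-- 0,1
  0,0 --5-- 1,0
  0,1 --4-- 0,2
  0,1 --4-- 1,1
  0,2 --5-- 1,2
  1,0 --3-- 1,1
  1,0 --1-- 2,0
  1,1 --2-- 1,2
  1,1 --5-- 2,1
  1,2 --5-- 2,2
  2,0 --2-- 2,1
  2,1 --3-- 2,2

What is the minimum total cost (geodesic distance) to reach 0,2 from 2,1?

Shortest path: 2,1 → 1,1 → 1,2 → 0,2, total weight = 12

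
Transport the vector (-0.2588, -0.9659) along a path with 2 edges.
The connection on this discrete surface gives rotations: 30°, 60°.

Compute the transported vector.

Total rotation: 30° + 60° = 90°. Final vector: (0.9659, -0.2588)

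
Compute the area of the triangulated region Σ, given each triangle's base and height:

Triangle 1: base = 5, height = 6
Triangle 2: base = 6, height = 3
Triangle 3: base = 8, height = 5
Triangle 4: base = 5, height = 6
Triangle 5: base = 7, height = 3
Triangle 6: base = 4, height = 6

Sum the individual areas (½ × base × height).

(1/2)×5×6 + (1/2)×6×3 + (1/2)×8×5 + (1/2)×5×6 + (1/2)×7×3 + (1/2)×4×6 = 81.5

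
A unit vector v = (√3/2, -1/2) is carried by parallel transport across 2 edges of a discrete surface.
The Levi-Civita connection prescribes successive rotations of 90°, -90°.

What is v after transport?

Total rotation: 90° + (-90°) = 0°. Final vector: (0.8660, -0.5000)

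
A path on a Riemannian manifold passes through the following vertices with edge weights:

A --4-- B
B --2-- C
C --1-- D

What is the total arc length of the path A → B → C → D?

Arc length = 4 + 2 + 1 = 7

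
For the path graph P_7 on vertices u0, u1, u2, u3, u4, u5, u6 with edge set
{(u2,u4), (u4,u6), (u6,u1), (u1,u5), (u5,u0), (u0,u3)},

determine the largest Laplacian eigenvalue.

The path graph P_n has Laplacian eigenvalues λ_k = 2 − 2cos(kπ/n), k = 0, 1, …, n−1. Here n = 7:
k=0: 2 − 2cos(0) = 0.0; k=1: 2 − 2cos(π/7) = 0.1981; k=2: 2 − 2cos(2π/7) = 0.753; k=3: 2 − 2cos(3π/7) = 1.555; k=4: 2 − 2cos(4π/7) = 2.445; k=5: 2 − 2cos(5π/7) = 3.247; k=6: 2 − 2cos(6π/7) = 3.8019.
Laplacian eigenvalues: [0.0, 0.1981, 0.753, 1.555, 2.445, 3.247, 3.8019]. Largest eigenvalue (spectral radius) = 3.8019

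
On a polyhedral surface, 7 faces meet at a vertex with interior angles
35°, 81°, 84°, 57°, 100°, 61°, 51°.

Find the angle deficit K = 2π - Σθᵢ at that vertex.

Sum of angles = 469°. K = 360° - 469° = -109° = -109π/180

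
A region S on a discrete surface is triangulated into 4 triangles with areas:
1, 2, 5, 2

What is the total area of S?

1 + 2 + 5 + 2 = 10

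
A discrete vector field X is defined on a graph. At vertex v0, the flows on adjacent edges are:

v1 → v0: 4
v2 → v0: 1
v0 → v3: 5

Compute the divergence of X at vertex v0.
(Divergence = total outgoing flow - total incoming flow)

Divergence = sum of outgoing flows = (-4) + (-1) + 5 = 0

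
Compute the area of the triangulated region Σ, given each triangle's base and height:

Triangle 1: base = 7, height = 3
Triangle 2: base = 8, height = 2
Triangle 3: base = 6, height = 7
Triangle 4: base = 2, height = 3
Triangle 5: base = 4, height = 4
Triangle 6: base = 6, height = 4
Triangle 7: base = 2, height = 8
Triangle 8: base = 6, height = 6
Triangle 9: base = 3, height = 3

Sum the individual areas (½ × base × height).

(1/2)×7×3 + (1/2)×8×2 + (1/2)×6×7 + (1/2)×2×3 + (1/2)×4×4 + (1/2)×6×4 + (1/2)×2×8 + (1/2)×6×6 + (1/2)×3×3 = 93.0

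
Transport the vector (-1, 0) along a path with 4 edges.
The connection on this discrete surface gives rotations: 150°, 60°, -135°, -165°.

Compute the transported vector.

Total rotation: 150° + 60° + (-135°) + (-165°) = -90°. Final vector: (0, 1)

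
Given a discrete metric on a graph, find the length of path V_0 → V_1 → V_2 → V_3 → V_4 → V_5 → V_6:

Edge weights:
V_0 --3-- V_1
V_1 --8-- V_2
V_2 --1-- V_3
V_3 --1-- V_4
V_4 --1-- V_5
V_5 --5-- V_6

Arc length = 3 + 8 + 1 + 1 + 1 + 5 = 19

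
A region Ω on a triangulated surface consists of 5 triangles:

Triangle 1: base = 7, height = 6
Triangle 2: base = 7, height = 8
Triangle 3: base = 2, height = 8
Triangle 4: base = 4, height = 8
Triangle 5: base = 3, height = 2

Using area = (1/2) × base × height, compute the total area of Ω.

(1/2)×7×6 + (1/2)×7×8 + (1/2)×2×8 + (1/2)×4×8 + (1/2)×3×2 = 76.0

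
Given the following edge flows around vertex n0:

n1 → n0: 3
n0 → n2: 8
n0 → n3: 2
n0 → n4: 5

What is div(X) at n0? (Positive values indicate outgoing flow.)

Divergence = sum of outgoing flows = (-3) + 8 + 2 + 5 = 12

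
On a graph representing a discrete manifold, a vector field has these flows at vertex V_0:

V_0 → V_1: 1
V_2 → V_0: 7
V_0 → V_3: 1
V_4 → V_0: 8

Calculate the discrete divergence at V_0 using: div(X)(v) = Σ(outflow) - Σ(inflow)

Divergence = sum of outgoing flows = 1 + (-7) + 1 + (-8) = -13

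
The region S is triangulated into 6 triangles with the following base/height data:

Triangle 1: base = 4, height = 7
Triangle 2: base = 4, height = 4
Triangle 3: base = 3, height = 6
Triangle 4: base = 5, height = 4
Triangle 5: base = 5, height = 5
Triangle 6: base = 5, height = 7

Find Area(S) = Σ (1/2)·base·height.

(1/2)×4×7 + (1/2)×4×4 + (1/2)×3×6 + (1/2)×5×4 + (1/2)×5×5 + (1/2)×5×7 = 71.0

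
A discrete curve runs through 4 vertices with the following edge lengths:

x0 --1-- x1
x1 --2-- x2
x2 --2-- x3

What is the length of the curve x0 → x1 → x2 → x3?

Arc length = 1 + 2 + 2 = 5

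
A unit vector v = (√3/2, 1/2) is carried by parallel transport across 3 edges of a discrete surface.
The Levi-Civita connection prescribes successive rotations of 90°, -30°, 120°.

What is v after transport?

Total rotation: 90° + (-30°) + 120° = 180°. Final vector: (-0.8660, -0.5000)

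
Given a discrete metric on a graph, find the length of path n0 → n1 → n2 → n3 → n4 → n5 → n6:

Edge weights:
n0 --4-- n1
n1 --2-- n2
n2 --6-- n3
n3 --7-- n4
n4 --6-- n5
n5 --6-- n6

Arc length = 4 + 2 + 6 + 7 + 6 + 6 = 31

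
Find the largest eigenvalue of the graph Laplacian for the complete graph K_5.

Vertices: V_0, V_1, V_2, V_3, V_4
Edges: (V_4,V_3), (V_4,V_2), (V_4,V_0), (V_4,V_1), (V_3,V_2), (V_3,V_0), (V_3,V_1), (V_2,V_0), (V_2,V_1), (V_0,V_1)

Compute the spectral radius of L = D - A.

For the complete graph K_n, L = nI − J (J = all-ones matrix). J has eigenvalues n (once, eigenvector 𝟙) and 0 (multiplicity n−1), so L has eigenvalues 0 (once) and n (multiplicity n−1). Here n = 5: eigenvalue 0 once and 5 with multiplicity 4.
Laplacian eigenvalues: [0.0, 5.0, 5.0, 5.0, 5.0]. Largest eigenvalue (spectral radius) = 5.0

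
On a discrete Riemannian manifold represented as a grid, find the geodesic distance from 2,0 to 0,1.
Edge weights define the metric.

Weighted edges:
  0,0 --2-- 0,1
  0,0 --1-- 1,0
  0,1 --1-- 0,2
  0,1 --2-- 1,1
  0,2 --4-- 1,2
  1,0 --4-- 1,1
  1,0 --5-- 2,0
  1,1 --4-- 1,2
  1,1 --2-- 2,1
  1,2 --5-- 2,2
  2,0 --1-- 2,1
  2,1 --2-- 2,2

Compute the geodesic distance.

Shortest path: 2,0 → 2,1 → 1,1 → 0,1, total weight = 5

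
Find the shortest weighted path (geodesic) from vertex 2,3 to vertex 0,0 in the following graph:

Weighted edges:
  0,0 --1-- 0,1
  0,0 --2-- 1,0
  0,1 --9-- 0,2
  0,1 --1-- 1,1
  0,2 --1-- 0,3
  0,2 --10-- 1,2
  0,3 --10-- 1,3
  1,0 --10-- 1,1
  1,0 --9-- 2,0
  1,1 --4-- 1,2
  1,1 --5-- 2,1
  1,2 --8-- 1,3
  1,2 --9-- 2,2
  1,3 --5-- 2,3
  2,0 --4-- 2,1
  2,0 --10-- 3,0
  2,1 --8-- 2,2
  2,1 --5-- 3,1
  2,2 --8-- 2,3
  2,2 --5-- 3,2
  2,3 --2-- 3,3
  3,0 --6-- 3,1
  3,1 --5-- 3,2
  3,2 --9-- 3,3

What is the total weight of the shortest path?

Shortest path: 2,3 → 1,3 → 1,2 → 1,1 → 0,1 → 0,0, total weight = 19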